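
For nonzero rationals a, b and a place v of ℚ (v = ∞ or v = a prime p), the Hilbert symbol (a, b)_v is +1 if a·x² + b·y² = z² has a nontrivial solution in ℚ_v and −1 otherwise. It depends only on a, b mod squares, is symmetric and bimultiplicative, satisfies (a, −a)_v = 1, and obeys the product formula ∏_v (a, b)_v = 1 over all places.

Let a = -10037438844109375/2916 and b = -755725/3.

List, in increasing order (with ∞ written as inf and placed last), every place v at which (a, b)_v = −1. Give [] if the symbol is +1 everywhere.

Mod squares: a ≡ -703, b ≡ -90687. Check v ∈ {∞, 2, 3, 5, 19, 37, 43}.
v=43: a=43^2·(≡42), b=43^1·(≡4) mod 43; (42|43)=-1, (4|43)=+1; (−1)^{2·1·21}·(-1)^1·(+1)^2 = -1.
v=5: a=5^6·(≡2), b=5^2·(≡2) mod 5; (2|5)=-1, (2|5)=-1; (−1)^{6·2·2}·(-1)^2·(-1)^6 = +1.
v=∞: -703 < 0 and -90687 < 0  ⇒  (a,b)_∞ = -1.
v=37: a=37^3·(≡15), b=37^1·(≡12) mod 37; (15|37)=-1, (12|37)=+1; (−1)^{3·1·18}·(-1)^1·(+1)^3 = -1.
v=19: a=19^3·(≡11), b=19^1·(≡10) mod 19; (11|19)=+1, (10|19)=-1; (−1)^{3·1·9}·(+1)^1·(-1)^3 = +1.
v=2: v_2(a)=-2, v_2(b)=0; units ≡ 1, 1 (mod 8); ε·ε+αω+βω = 0·0+-2·0+0·0 ≡ 0  ⇒  (a,b)_2 = +1.
v=3: a=3^-6·(≡2), b=3^-1·(≡2) mod 3; (2|3)=-1, (2|3)=-1; (−1)^{-6·-1·1}·(-1)^-1·(-1)^-6 = -1.
|Ram(-703, -90687)| = 4, even; anisotropic at {3, 37, 43, ∞}.

[3, 37, 43, inf]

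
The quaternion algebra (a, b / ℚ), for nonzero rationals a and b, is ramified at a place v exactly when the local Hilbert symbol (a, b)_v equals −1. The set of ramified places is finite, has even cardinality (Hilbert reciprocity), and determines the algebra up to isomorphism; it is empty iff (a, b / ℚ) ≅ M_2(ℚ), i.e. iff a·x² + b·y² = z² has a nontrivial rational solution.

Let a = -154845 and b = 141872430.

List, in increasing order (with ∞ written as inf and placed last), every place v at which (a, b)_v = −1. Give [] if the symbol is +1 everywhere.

Mod squares: a ≡ -17205, b ≡ 147630. Check v ∈ {∞, 2, 3, 5, 7, 19, 31, 37}.
v=5: a=5^1·(≡1), b=5^1·(≡1) mod 5; (1|5)=+1, (1|5)=+1; (−1)^{1·1·2}·(+1)^1·(+1)^1 = +1.
v=∞: -17205 < 0 and 147630 > 0  ⇒  (a,b)_∞ = +1.
v=2: v_2(a)=0, v_2(b)=1; units ≡ 3, 7 (mod 8); ε·ε+αω+βω = 1·1+0·0+1·1 ≡ 0  ⇒  (a,b)_2 = +1.
v=37: a=37^1·(≡33), b=37^1·(≡6) mod 37; (33|37)=+1, (6|37)=-1; (−1)^{1·1·18}·(+1)^1·(-1)^1 = -1.
v=3: a=3^3·(≡1), b=3^1·(≡1) mod 3; (1|3)=+1, (1|3)=+1; (−1)^{3·1·1}·(+1)^1·(+1)^3 = -1.
v=7: a=7^0·(≡2), b=7^1·(≡5) mod 7; (2|7)=+1, (5|7)=-1; (−1)^{0·1·3}·(+1)^1·(-1)^0 = +1.
v=31: a=31^1·(≡27), b=31^2·(≡8) mod 31; (27|31)=-1, (8|31)=+1; (−1)^{1·2·15}·(-1)^2·(+1)^1 = +1.
v=19: a=19^0·(≡5), b=19^1·(≡8) mod 19; (5|19)=+1, (8|19)=-1; (−1)^{0·1·9}·(+1)^1·(-1)^0 = +1.
Ram(-17205, 147630) = {3, 37}; no ℚ_3-point on the conic.

[3, 37]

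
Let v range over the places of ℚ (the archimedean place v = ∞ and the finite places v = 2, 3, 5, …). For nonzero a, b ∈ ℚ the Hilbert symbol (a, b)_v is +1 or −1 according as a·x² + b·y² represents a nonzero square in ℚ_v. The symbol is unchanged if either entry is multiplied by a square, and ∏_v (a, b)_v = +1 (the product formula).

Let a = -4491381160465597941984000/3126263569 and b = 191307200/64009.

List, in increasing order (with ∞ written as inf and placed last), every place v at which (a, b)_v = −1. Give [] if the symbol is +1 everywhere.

Mod squares: a ≡ -597835, b ≡ 119567. Check v ∈ {∞, 2, 3, 5, 7, 11, 13, 17, 19, 23, 29, 31, 47}.
v=29: a=29^3·(≡16), b=29^1·(≡9) mod 29; (16|29)=+1, (9|29)=+1; (−1)^{3·1·14}·(+1)^1·(+1)^3 = +1.
v=3: a=3^6·(≡2), b=3^0·(≡2) mod 3; (2|3)=-1, (2|3)=-1; (−1)^{6·0·1}·(-1)^0·(-1)^6 = +1.
v=2: v_2(a)=8, v_2(b)=6; units ≡ 5, 7 (mod 8); ε·ε+αω+βω = 0·1+8·0+6·1 ≡ 0  ⇒  (a,b)_2 = +1.
v=7: a=7^5·(≡4), b=7^1·(≡4) mod 7; (4|7)=+1, (4|7)=+1; (−1)^{5·1·3}·(+1)^1·(+1)^5 = -1.
v=∞: -597835 < 0 and 119567 > 0  ⇒  (a,b)_∞ = +1.
v=23: a=23^-2·(≡2), b=23^-2·(≡9) mod 23; (2|23)=+1, (9|23)=+1; (−1)^{-2·-2·11}·(+1)^-2·(+1)^-2 = +1.
v=13: a=13^-2·(≡3), b=13^0·(≡11) mod 13; (3|13)=+1, (11|13)=-1; (−1)^{-2·0·6}·(+1)^0·(-1)^-2 = +1.
v=47: a=47^2·(≡38), b=47^0·(≡38) mod 47; (38|47)=-1, (38|47)=-1; (−1)^{2·0·23}·(-1)^0·(-1)^2 = +1.
v=31: a=31^1·(≡7), b=31^1·(≡26) mod 31; (7|31)=+1, (26|31)=-1; (−1)^{1·1·15}·(+1)^1·(-1)^1 = +1.
v=19: a=19^3·(≡10), b=19^1·(≡11) mod 19; (10|19)=-1, (11|19)=+1; (−1)^{3·1·9}·(-1)^1·(+1)^3 = +1.
v=17: a=17^-2·(≡9), b=17^0·(≡3) mod 17; (9|17)=+1, (3|17)=-1; (−1)^{-2·0·8}·(+1)^0·(-1)^-2 = +1.
v=5: a=5^3·(≡2), b=5^2·(≡2) mod 5; (2|5)=-1, (2|5)=-1; (−1)^{3·2·2}·(-1)^2·(-1)^3 = -1.
v=11: a=11^-2·(≡1), b=11^-2·(≡7) mod 11; (1|11)=+1, (7|11)=-1; (−1)^{-2·-2·5}·(+1)^-2·(-1)^-2 = +1.
|Ram(-597835, 119567)| = 2, even; anisotropic at {5, 7}.

[5, 7]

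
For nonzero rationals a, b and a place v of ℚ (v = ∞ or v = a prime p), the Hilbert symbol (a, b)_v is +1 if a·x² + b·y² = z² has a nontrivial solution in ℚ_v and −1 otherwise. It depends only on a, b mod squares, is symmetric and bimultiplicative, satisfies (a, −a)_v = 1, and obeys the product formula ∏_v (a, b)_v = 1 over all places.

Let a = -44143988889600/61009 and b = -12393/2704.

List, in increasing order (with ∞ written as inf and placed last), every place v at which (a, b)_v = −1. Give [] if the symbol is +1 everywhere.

[37, inf]

(a, b) ≡ (-2294, -17) mod (ℚ^×)²; places V = {2, 3, 5, 13, 17, 19, 31, 37, ∞}.
(a,b)_19: α=-2, u≡7; β=0, v≡15 (mod 19); (7|19)=+1, (15|19)=-1; sign (−1)^0·+1^0·-1^-2 = +1.
(a,b)_17: α=4, u≡13; β=1, v≡2 (mod 17); (13|17)=+1, (2|17)=+1; sign (−1)^0·+1^1·+1^4 = +1.
(a,b)_31: α=1, u≡10; β=0, v≡1 (mod 31); (10|31)=+1, (1|31)=+1; sign (−1)^0·+1^0·+1^1 = +1.
(a,b)_13: α=-2, u≡5; β=-2, v≡3 (mod 13); (5|13)=-1, (3|13)=+1; sign (−1)^0·-1^-2·+1^-2 = +1.
(a,b)_37: α=1, u≡1; β=0, v≡13 (mod 37); (1|37)=+1, (13|37)=-1; sign (−1)^0·+1^0·-1^1 = -1.
(a,b)_2: α=11, β=-4; u≡5, v≡7 (mod 8); ε(u)ε(v)=0·1, αω(v)=11·0, βω(u)=-4·1; sum ≡ 0  ⇒  +1.
(a,b)_∞: sgn(-2294)=−, sgn(-17)=−, so -1.
(a,b)_5: α=2, u≡4; β=0, v≡3 (mod 5); (4|5)=+1, (3|5)=-1; sign (−1)^0·+1^0·-1^2 = +1.
(a,b)_3: α=2, u≡1; β=6, v≡1 (mod 3); (1|3)=+1, (1|3)=+1; sign (−1)^0·+1^6·+1^2 = +1.
(-2294, -17 / ℚ) ramifies at {37, ∞}: a division algebra.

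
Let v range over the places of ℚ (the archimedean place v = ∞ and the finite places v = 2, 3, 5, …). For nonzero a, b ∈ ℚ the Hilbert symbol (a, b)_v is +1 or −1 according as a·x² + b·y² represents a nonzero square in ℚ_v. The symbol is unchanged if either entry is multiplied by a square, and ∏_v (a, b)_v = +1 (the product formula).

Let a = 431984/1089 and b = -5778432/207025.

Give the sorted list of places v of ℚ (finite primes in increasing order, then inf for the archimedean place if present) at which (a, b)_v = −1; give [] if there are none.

[3, 29]

Mod squares: a ≡ 551, b ≡ -627. Check v ∈ {∞, 2, 3, 5, 7, 11, 13, 19, 29}.
v=∞: 551 > 0 and -627 < 0  ⇒  (a,b)_∞ = +1.
v=29: a=29^1·(≡3), b=29^0·(≡11) mod 29; (3|29)=-1, (11|29)=-1; (−1)^{1·0·14}·(-1)^0·(-1)^1 = -1.
v=11: a=11^-2·(≡4), b=11^1·(≡3) mod 11; (4|11)=+1, (3|11)=+1; (−1)^{-2·1·5}·(+1)^1·(+1)^-2 = +1.
v=13: a=13^0·(≡2), b=13^-2·(≡1) mod 13; (2|13)=-1, (1|13)=+1; (−1)^{0·-2·6}·(-1)^-2·(+1)^0 = +1.
v=2: v_2(a)=4, v_2(b)=10; units ≡ 7, 5 (mod 8); ε·ε+αω+βω = 1·0+4·1+10·0 ≡ 0  ⇒  (a,b)_2 = +1.
v=7: a=7^2·(≡6), b=7^-2·(≡3) mod 7; (6|7)=-1, (3|7)=-1; (−1)^{2·-2·3}·(-1)^-2·(-1)^2 = +1.
v=19: a=19^1·(≡2), b=19^1·(≡5) mod 19; (2|19)=-1, (5|19)=+1; (−1)^{1·1·9}·(-1)^1·(+1)^1 = +1.
v=3: a=3^-2·(≡2), b=3^3·(≡1) mod 3; (2|3)=-1, (1|3)=+1; (−1)^{-2·3·1}·(-1)^3·(+1)^-2 = -1.
v=5: a=5^0·(≡1), b=5^-2·(≡3) mod 5; (1|5)=+1, (3|5)=-1; (−1)^{0·-2·2}·(+1)^-2·(-1)^0 = +1.
(551, -627 / ℚ) ramifies at {3, 29}: a division algebra.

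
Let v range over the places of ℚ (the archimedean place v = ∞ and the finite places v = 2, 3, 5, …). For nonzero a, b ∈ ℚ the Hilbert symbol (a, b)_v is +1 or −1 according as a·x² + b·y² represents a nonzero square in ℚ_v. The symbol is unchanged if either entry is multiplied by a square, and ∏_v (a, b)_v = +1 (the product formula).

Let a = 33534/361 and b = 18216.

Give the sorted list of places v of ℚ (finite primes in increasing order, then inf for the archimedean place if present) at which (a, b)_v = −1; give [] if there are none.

[2, 11]

Mod squares: a ≡ 46, b ≡ 506. Check v ∈ {∞, 2, 3, 11, 19, 23}.
v=23: a=23^1·(≡2), b=23^1·(≡10) mod 23; (2|23)=+1, (10|23)=-1; (−1)^{1·1·11}·(+1)^1·(-1)^1 = +1.
v=11: a=11^0·(≡8), b=11^1·(≡6) mod 11; (8|11)=-1, (6|11)=-1; (−1)^{0·1·5}·(-1)^1·(-1)^0 = -1.
v=19: a=19^-2·(≡18), b=19^0·(≡14) mod 19; (18|19)=-1, (14|19)=-1; (−1)^{-2·0·9}·(-1)^0·(-1)^-2 = +1.
v=3: a=3^6·(≡1), b=3^2·(≡2) mod 3; (1|3)=+1, (2|3)=-1; (−1)^{6·2·1}·(+1)^2·(-1)^6 = +1.
v=2: v_2(a)=1, v_2(b)=3; units ≡ 7, 5 (mod 8); ε·ε+αω+βω = 1·0+1·1+3·0 ≡ 1  ⇒  (a,b)_2 = -1.
v=∞: 46 > 0 and 506 > 0  ⇒  (a,b)_∞ = +1.
(46, 506 / ℚ) ramifies at {2, 11}: a division algebra.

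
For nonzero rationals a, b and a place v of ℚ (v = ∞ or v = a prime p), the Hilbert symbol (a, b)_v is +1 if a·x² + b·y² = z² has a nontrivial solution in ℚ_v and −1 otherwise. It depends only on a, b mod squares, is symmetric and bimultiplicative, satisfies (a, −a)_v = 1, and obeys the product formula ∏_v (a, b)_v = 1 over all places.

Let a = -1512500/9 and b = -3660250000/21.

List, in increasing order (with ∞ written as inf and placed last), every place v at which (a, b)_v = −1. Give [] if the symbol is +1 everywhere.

[2, inf]

Mod squares: a ≡ -5, b ≡ -21. Check v ∈ {∞, 2, 3, 5, 7, 11}.
v=3: a=3^-2·(≡1), b=3^-1·(≡2) mod 3; (1|3)=+1, (2|3)=-1; (−1)^{-2·-1·1}·(+1)^-1·(-1)^-2 = +1.
v=5: a=5^5·(≡4), b=5^6·(≡4) mod 5; (4|5)=+1, (4|5)=+1; (−1)^{5·6·2}·(+1)^6·(+1)^5 = +1.
v=11: a=11^2·(≡2), b=11^4·(≡3) mod 11; (2|11)=-1, (3|11)=+1; (−1)^{2·4·5}·(-1)^4·(+1)^2 = +1.
v=∞: -5 < 0 and -21 < 0  ⇒  (a,b)_∞ = -1.
v=2: v_2(a)=2, v_2(b)=4; units ≡ 3, 3 (mod 8); ε·ε+αω+βω = 1·1+2·1+4·1 ≡ 1  ⇒  (a,b)_2 = -1.
v=7: a=7^0·(≡2), b=7^-1·(≡2) mod 7; (2|7)=+1, (2|7)=+1; (−1)^{0·-1·3}·(+1)^-1·(+1)^0 = +1.
Ram(-5, -21) = {2, ∞}; no ℚ_2-point on the conic.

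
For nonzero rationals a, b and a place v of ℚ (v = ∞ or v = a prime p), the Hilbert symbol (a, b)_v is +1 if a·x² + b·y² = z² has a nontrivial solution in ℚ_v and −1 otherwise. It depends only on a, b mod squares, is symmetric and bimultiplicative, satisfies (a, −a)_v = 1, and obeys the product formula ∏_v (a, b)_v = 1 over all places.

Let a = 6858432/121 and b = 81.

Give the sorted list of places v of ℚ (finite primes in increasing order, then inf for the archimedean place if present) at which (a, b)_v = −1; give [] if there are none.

Mod squares: a ≡ 3, b ≡ 1. Check v ∈ {∞, 2, 3, 7, 11}.
v=∞: 3 > 0 and 1 > 0  ⇒  (a,b)_∞ = +1.
v=3: a=3^7·(≡1), b=3^4·(≡1) mod 3; (1|3)=+1, (1|3)=+1; (−1)^{7·4·1}·(+1)^4·(+1)^7 = +1.
v=2: v_2(a)=6, v_2(b)=0; units ≡ 3, 1 (mod 8); ε·ε+αω+βω = 1·0+6·0+0·1 ≡ 0  ⇒  (a,b)_2 = +1.
v=7: a=7^2·(≡5), b=7^0·(≡4) mod 7; (5|7)=-1, (4|7)=+1; (−1)^{2·0·3}·(-1)^0·(+1)^2 = +1.
v=11: a=11^-2·(≡9), b=11^0·(≡4) mod 11; (9|11)=+1, (4|11)=+1; (−1)^{-2·0·5}·(+1)^0·(+1)^-2 = +1.
Ram(a, b) = ∅: the form 3·x² + 1·y² − z² is isotropic over every ℚ_v, so by Hasse–Minkowski it is isotropic over ℚ.

[]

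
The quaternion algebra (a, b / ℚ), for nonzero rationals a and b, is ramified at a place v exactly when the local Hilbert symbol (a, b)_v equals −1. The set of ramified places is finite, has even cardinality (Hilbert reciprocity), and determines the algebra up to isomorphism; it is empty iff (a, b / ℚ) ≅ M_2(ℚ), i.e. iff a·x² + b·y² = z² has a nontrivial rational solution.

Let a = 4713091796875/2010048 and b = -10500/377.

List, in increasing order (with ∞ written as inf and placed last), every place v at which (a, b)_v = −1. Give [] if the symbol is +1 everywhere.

(a, b) ≡ (177045, -39585) mod (ℚ^×)²; places V = {2, 3, 5, 7, 11, 13, 19, 29, 37, ∞}.
(a,b)_2: α=-6, β=2; u≡5, v≡7 (mod 8); ε(u)ε(v)=0·1, αω(v)=-6·0, βω(u)=2·1; sum ≡ 0  ⇒  +1.
(a,b)_11: α=3, u≡10; β=0, v≡9 (mod 11); (10|11)=-1, (9|11)=+1; sign (−1)^0·-1^0·+1^3 = +1.
(a,b)_∞: sgn(177045)=+, sgn(-39585)=−, so +1.
(a,b)_37: α=1, u≡21; β=0, v≡17 (mod 37); (21|37)=+1, (17|37)=-1; sign (−1)^0·+1^0·-1^1 = -1.
(a,b)_29: α=-1, u≡26; β=-1, v≡11 (mod 29); (26|29)=-1, (11|29)=-1; sign (−1)^0·-1^-1·-1^-1 = +1.
(a,b)_13: α=0, u≡7; β=-1, v≡10 (mod 13); (7|13)=-1, (10|13)=+1; sign (−1)^0·-1^-1·+1^0 = -1.
(a,b)_5: α=9, u≡1; β=3, v≡3 (mod 5); (1|5)=+1, (3|5)=-1; sign (−1)^0·+1^3·-1^9 = -1.
(a,b)_7: α=2, u≡1; β=1, v≡2 (mod 7); (1|7)=+1, (2|7)=+1; sign (−1)^0·+1^1·+1^2 = +1.
(a,b)_19: α=-2, u≡8; β=0, v≡4 (mod 19); (8|19)=-1, (4|19)=+1; sign (−1)^0·-1^0·+1^-2 = +1.
(a,b)_3: α=-1, u≡2; β=1, v≡2 (mod 3); (2|3)=-1, (2|3)=-1; sign (−1)^1·-1^1·-1^-1 = -1.
|Ram(177045, -39585)| = 4, even; anisotropic at {3, 5, 13, 37}.

[3, 5, 13, 37]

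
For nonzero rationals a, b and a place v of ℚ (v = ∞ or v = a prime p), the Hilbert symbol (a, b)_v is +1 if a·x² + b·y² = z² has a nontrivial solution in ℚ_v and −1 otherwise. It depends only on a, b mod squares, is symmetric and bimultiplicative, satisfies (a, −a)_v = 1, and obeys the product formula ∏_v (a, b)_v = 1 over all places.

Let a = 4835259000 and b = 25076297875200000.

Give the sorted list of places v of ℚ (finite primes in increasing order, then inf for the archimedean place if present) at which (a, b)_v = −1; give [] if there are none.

[3, 5, 11, 13]

Mod squares: a ≡ 110, b ≡ 6630. Check v ∈ {∞, 2, 3, 5, 11, 13, 17}.
v=∞: 110 > 0 and 6630 > 0  ⇒  (a,b)_∞ = +1.
v=3: a=3^2·(≡2), b=3^1·(≡2) mod 3; (2|3)=-1, (2|3)=-1; (−1)^{2·1·1}·(-1)^1·(-1)^2 = -1.
v=5: a=5^3·(≡2), b=5^5·(≡4) mod 5; (2|5)=-1, (4|5)=+1; (−1)^{3·5·2}·(-1)^5·(+1)^3 = -1.
v=11: a=11^1·(≡2), b=11^2·(≡6) mod 11; (2|11)=-1, (6|11)=-1; (−1)^{1·2·5}·(-1)^2·(-1)^1 = -1.
v=17: a=17^2·(≡8), b=17^3·(≡2) mod 17; (8|17)=+1, (2|17)=+1; (−1)^{2·3·8}·(+1)^3·(+1)^2 = +1.
v=2: v_2(a)=3, v_2(b)=11; units ≡ 7, 3 (mod 8); ε·ε+αω+βω = 1·1+3·1+11·0 ≡ 0  ⇒  (a,b)_2 = +1.
v=13: a=13^2·(≡2), b=13^3·(≡9) mod 13; (2|13)=-1, (9|13)=+1; (−1)^{2·3·6}·(-1)^3·(+1)^2 = -1.
(110, 6630 / ℚ) ramifies at {3, 5, 11, 13}: a division algebra.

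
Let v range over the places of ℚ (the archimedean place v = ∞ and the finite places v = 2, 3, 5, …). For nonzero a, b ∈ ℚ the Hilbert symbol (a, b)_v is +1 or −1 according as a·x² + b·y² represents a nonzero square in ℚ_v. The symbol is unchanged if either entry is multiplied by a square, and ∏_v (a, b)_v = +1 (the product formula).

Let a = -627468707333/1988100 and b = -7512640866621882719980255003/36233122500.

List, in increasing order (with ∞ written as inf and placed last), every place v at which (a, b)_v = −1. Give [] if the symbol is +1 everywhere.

Mod squares: a ≡ -222053, b ≡ -1234387. Check v ∈ {∞, 2, 3, 5, 7, 11, 13, 17, 19, 23, 29, 31, 41, 47}.
v=∞: -222053 < 0 and -1234387 < 0  ⇒  (a,b)_∞ = -1.
v=5: a=5^-2·(≡3), b=5^-4·(≡2) mod 5; (3|5)=-1, (2|5)=-1; (−1)^{-2·-4·2}·(-1)^-4·(-1)^-2 = +1.
v=29: a=29^1·(≡23), b=29^2·(≡27) mod 29; (23|29)=+1, (27|29)=-1; (−1)^{1·2·14}·(+1)^2·(-1)^1 = -1.
v=31: a=31^1·(≡11), b=31^2·(≡19) mod 31; (11|31)=-1, (19|31)=+1; (−1)^{1·2·15}·(-1)^2·(+1)^1 = +1.
v=19: a=19^1·(≡16), b=19^4·(≡5) mod 19; (16|19)=+1, (5|19)=+1; (−1)^{1·4·9}·(+1)^4·(+1)^1 = +1.
v=13: a=13^1·(≡12), b=13^2·(≡2) mod 13; (12|13)=+1, (2|13)=-1; (−1)^{1·2·6}·(+1)^2·(-1)^1 = -1.
v=2: v_2(a)=-2, v_2(b)=-2; units ≡ 3, 5 (mod 8); ε·ε+αω+βω = 1·0+-2·1+-2·1 ≡ 0  ⇒  (a,b)_2 = +1.
v=41: a=41^4·(≡29), b=41^5·(≡11) mod 41; (29|41)=-1, (11|41)=-1; (−1)^{4·5·20}·(-1)^5·(-1)^4 = -1.
v=23: a=23^0·(≡16), b=23^1·(≡13) mod 23; (16|23)=+1, (13|23)=+1; (−1)^{0·1·11}·(+1)^1·(+1)^0 = +1.
v=11: a=11^0·(≡4), b=11^3·(≡3) mod 11; (4|11)=+1, (3|11)=+1; (−1)^{0·3·5}·(+1)^3·(+1)^0 = +1.
v=47: a=47^-2·(≡11), b=47^-2·(≡3) mod 47; (11|47)=-1, (3|47)=+1; (−1)^{-2·-2·23}·(-1)^-2·(+1)^-2 = +1.
v=3: a=3^-2·(≡1), b=3^-8·(≡2) mod 3; (1|3)=+1, (2|3)=-1; (−1)^{-2·-8·1}·(+1)^-8·(-1)^-2 = +1.
v=17: a=17^0·(≡4), b=17^1·(≡8) mod 17; (4|17)=+1, (8|17)=+1; (−1)^{0·1·8}·(+1)^1·(+1)^0 = +1.
v=7: a=7^0·(≡4), b=7^1·(≡3) mod 7; (4|7)=+1, (3|7)=-1; (−1)^{0·1·3}·(+1)^1·(-1)^0 = +1.
(-222053, -1234387 / ℚ) ramifies at {13, 29, 41, ∞}: a division algebra.

[13, 29, 41, inf]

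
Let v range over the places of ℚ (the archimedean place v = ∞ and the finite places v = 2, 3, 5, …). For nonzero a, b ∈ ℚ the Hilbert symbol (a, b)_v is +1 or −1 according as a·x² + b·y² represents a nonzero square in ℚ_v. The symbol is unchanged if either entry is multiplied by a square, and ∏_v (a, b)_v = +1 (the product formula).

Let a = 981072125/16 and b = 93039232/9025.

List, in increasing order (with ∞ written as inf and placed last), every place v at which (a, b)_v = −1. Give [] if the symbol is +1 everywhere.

(a, b) ≡ (17765, 8602) mod (ℚ^×)²; places V = {2, 5, 11, 13, 17, 19, 23, 47, ∞}.
(a,b)_13: α=0, u≡11; β=2, v≡10 (mod 13); (11|13)=-1, (10|13)=+1; sign (−1)^0·-1^2·+1^0 = +1.
(a,b)_∞: sgn(17765)=+, sgn(8602)=+, so +1.
(a,b)_5: α=3, u≡2; β=-2, v≡2 (mod 5); (2|5)=-1, (2|5)=-1; sign (−1)^0·-1^-2·-1^3 = -1.
(a,b)_23: α=0, u≡4; β=1, v≡4 (mod 23); (4|23)=+1, (4|23)=+1; sign (−1)^0·+1^1·+1^0 = +1.
(a,b)_11: α=1, u≡9; β=1, v≡5 (mod 11); (9|11)=+1, (5|11)=+1; sign (−1)^1·+1^1·+1^1 = -1.
(a,b)_2: α=-4, β=7; u≡5, v≡5 (mod 8); ε(u)ε(v)=0·0, αω(v)=-4·1, βω(u)=7·1; sum ≡ 1  ⇒  -1.
(a,b)_47: α=2, u≡19; β=0, v≡6 (mod 47); (19|47)=-1, (6|47)=+1; sign (−1)^0·-1^0·+1^2 = +1.
(a,b)_17: α=1, u≡13; β=1, v≡8 (mod 17); (13|17)=+1, (8|17)=+1; sign (−1)^0·+1^1·+1^1 = +1.
(a,b)_19: α=1, u≡17; β=-2, v≡18 (mod 19); (17|19)=+1, (18|19)=-1; sign (−1)^0·+1^-2·-1^1 = -1.
(17765, 8602 / ℚ) ramifies at {2, 5, 11, 19}: a division algebra.

[2, 5, 11, 19]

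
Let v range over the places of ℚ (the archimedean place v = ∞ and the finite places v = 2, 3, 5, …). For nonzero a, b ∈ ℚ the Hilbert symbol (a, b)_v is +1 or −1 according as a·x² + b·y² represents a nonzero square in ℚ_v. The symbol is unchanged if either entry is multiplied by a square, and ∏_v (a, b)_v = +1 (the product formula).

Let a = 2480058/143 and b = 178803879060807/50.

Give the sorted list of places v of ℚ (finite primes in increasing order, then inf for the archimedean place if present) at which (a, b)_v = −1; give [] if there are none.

(a, b) ≡ (6006, 14) mod (ℚ^×)²; places V = {2, 3, 5, 7, 11, 13, 17, ∞}.
(a,b)_∞: sgn(6006)=+, sgn(14)=+, so +1.
(a,b)_7: α=1, u≡1; β=3, v≡1 (mod 7); (1|7)=+1, (1|7)=+1; sign (−1)^1·+1^3·+1^1 = -1.
(a,b)_17: α=0, u≡14; β=2, v≡10 (mod 17); (14|17)=-1, (10|17)=-1; sign (−1)^0·-1^2·-1^0 = +1.
(a,b)_11: α=-1, u≡10; β=4, v≡1 (mod 11); (10|11)=-1, (1|11)=+1; sign (−1)^0·-1^4·+1^-1 = +1.
(a,b)_5: α=0, u≡1; β=-2, v≡1 (mod 5); (1|5)=+1, (1|5)=+1; sign (−1)^0·+1^-2·+1^0 = +1.
(a,b)_2: α=1, β=-1; u≡3, v≡7 (mod 8); ε(u)ε(v)=1·1, αω(v)=1·0, βω(u)=-1·1; sum ≡ 0  ⇒  +1.
(a,b)_3: α=11, u≡1; β=6, v≡2 (mod 3); (1|3)=+1, (2|3)=-1; sign (−1)^0·+1^6·-1^11 = -1.
(a,b)_13: α=-1, u≡2; β=2, v≡10 (mod 13); (2|13)=-1, (10|13)=+1; sign (−1)^0·-1^2·+1^-1 = +1.
Ram(6006, 14) = {3, 7}; no ℚ_3-point on the conic.

[3, 7]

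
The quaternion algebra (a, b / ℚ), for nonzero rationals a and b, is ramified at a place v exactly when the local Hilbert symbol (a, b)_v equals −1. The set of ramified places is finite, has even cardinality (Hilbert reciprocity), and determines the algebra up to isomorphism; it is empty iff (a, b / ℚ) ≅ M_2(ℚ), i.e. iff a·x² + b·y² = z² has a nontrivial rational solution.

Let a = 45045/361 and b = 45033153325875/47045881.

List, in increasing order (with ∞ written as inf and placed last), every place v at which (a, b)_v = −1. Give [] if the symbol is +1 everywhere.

Mod squares: a ≡ 5005, b ≡ 715. Check v ∈ {∞, 2, 3, 5, 7, 11, 13, 19}.
v=5: a=5^1·(≡4), b=5^3·(≡2) mod 5; (4|5)=+1, (2|5)=-1; (−1)^{1·3·2}·(+1)^3·(-1)^1 = -1.
v=∞: 5005 > 0 and 715 > 0  ⇒  (a,b)_∞ = +1.
v=19: a=19^-2·(≡15), b=19^-6·(≡14) mod 19; (15|19)=-1, (14|19)=-1; (−1)^{-2·-6·9}·(-1)^-6·(-1)^-2 = +1.
v=7: a=7^1·(≡4), b=7^0·(≡1) mod 7; (4|7)=+1, (1|7)=+1; (−1)^{1·0·3}·(+1)^0·(+1)^1 = +1.
v=2: v_2(a)=0, v_2(b)=0; units ≡ 5, 3 (mod 8); ε·ε+αω+βω = 0·1+0·1+0·1 ≡ 0  ⇒  (a,b)_2 = +1.
v=11: a=11^1·(≡4), b=11^3·(≡7) mod 11; (4|11)=+1, (7|11)=-1; (−1)^{1·3·5}·(+1)^3·(-1)^1 = +1.
v=13: a=13^1·(≡2), b=13^5·(≡12) mod 13; (2|13)=-1, (12|13)=+1; (−1)^{1·5·6}·(-1)^5·(+1)^1 = -1.
v=3: a=3^2·(≡1), b=3^6·(≡1) mod 3; (1|3)=+1, (1|3)=+1; (−1)^{2·6·1}·(+1)^6·(+1)^2 = +1.
(5005, 715 / ℚ) ramifies at {5, 13}: a division algebra.

[5, 13]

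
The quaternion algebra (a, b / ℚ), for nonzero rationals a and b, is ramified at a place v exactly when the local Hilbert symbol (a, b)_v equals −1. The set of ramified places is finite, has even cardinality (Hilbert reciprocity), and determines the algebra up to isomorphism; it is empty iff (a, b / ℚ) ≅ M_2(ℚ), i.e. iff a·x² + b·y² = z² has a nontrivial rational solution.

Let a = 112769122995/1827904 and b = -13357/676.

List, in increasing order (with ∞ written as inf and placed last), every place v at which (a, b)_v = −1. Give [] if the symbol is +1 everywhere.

[2, 5]

Mod squares: a ≡ 155, b ≡ -37. Check v ∈ {∞, 2, 3, 5, 13, 19, 31, 37}.
v=37: a=37^2·(≡27), b=37^1·(≡12) mod 37; (27|37)=+1, (12|37)=+1; (−1)^{2·1·18}·(+1)^1·(+1)^2 = +1.
v=3: a=3^12·(≡2), b=3^0·(≡2) mod 3; (2|3)=-1, (2|3)=-1; (−1)^{12·0·1}·(-1)^0·(-1)^12 = +1.
v=13: a=13^-4·(≡4), b=13^-2·(≡5) mod 13; (4|13)=+1, (5|13)=-1; (−1)^{-4·-2·6}·(+1)^-2·(-1)^-4 = +1.
v=19: a=19^0·(≡10), b=19^2·(≡7) mod 19; (10|19)=-1, (7|19)=+1; (−1)^{0·2·9}·(-1)^2·(+1)^0 = +1.
v=31: a=31^1·(≡10), b=31^0·(≡20) mod 31; (10|31)=+1, (20|31)=+1; (−1)^{1·0·15}·(+1)^0·(+1)^1 = +1.
v=2: v_2(a)=-6, v_2(b)=-2; units ≡ 3, 3 (mod 8); ε·ε+αω+βω = 1·1+-6·1+-2·1 ≡ 1  ⇒  (a,b)_2 = -1.
v=5: a=5^1·(≡1), b=5^0·(≡3) mod 5; (1|5)=+1, (3|5)=-1; (−1)^{1·0·2}·(+1)^0·(-1)^1 = -1.
v=∞: 155 > 0 and -37 < 0  ⇒  (a,b)_∞ = +1.
Ram(155, -37) = {2, 5}; no ℚ_2-point on the conic.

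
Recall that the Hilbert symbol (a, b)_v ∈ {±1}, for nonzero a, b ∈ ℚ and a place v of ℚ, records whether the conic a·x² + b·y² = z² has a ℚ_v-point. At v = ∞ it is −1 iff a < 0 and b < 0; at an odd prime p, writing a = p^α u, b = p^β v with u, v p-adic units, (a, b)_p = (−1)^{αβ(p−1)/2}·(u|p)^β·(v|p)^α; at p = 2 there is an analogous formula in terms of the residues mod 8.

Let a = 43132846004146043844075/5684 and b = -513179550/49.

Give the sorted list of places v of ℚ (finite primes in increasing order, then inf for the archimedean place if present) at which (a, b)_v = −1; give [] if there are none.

[3, 23]

Mod squares: a ≡ 494247, b ≡ -78. Check v ∈ {∞, 2, 3, 5, 7, 13, 19, 23, 29, 31}.
v=2: v_2(a)=-2, v_2(b)=1; units ≡ 7, 1 (mod 8); ε·ε+αω+βω = 1·0+-2·0+1·0 ≡ 0  ⇒  (a,b)_2 = +1.
v=7: a=7^-2·(≡5), b=7^-2·(≡5) mod 7; (5|7)=-1, (5|7)=-1; (−1)^{-2·-2·3}·(-1)^-2·(-1)^-2 = +1.
v=13: a=13^3·(≡11), b=13^1·(≡6) mod 13; (11|13)=-1, (6|13)=-1; (−1)^{3·1·6}·(-1)^1·(-1)^3 = +1.
v=29: a=29^-1·(≡13), b=29^0·(≡5) mod 29; (13|29)=+1, (5|29)=+1; (−1)^{-1·0·14}·(+1)^0·(+1)^-1 = +1.
v=∞: 494247 > 0 and -78 < 0  ⇒  (a,b)_∞ = +1.
v=5: a=5^2·(≡2), b=5^2·(≡2) mod 5; (2|5)=-1, (2|5)=-1; (−1)^{2·2·2}·(-1)^2·(-1)^2 = +1.
v=31: a=31^2·(≡14), b=31^0·(≡12) mod 31; (14|31)=+1, (12|31)=-1; (−1)^{2·0·15}·(+1)^0·(-1)^2 = +1.
v=23: a=23^1·(≡10), b=23^0·(≡5) mod 23; (10|23)=-1, (5|23)=-1; (−1)^{1·0·11}·(-1)^0·(-1)^1 = -1.
v=3: a=3^15·(≡1), b=3^7·(≡1) mod 3; (1|3)=+1, (1|3)=+1; (−1)^{15·7·1}·(+1)^7·(+1)^15 = -1.
v=19: a=19^5·(≡18), b=19^2·(≡1) mod 19; (18|19)=-1, (1|19)=+1; (−1)^{5·2·9}·(-1)^2·(+1)^5 = +1.
Ram(494247, -78) = {3, 23}; no ℚ_3-point on the conic.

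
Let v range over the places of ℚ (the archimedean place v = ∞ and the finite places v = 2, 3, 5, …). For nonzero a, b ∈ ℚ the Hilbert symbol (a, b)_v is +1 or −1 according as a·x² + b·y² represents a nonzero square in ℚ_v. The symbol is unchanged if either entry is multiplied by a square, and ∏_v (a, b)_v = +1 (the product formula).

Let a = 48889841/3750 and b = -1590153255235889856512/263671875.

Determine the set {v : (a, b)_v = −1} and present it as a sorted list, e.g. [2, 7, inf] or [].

[3, 7]

(a, b) ≡ (6006, -429) mod (ℚ^×)²; places V = {2, 3, 5, 7, 11, 13, 17, ∞}.
(a,b)_13: α=3, u≡6; β=7, v≡7 (mod 13); (6|13)=-1, (7|13)=-1; sign (−1)^0·-1^7·-1^3 = +1.
(a,b)_5: α=-4, u≡1; β=-10, v≡4 (mod 5); (1|5)=+1, (4|5)=+1; sign (−1)^0·+1^-10·+1^-4 = +1.
(a,b)_11: α=1, u≡8; β=5, v≡4 (mod 11); (8|11)=-1, (4|11)=+1; sign (−1)^1·-1^5·+1^1 = +1.
(a,b)_∞: sgn(6006)=+, sgn(-429)=−, so +1.
(a,b)_2: α=-1, β=16; u≡3, v≡3 (mod 8); ε(u)ε(v)=1·1, αω(v)=-1·1, βω(u)=16·1; sum ≡ 0  ⇒  +1.
(a,b)_7: α=1, u≡4; β=4, v≡5 (mod 7); (4|7)=+1, (5|7)=-1; sign (−1)^0·+1^4·-1^1 = -1.
(a,b)_3: α=-1, u≡1; β=-3, v≡1 (mod 3); (1|3)=+1, (1|3)=+1; sign (−1)^1·+1^-3·+1^-1 = -1.
(a,b)_17: α=2, u≡7; β=0, v≡2 (mod 17); (7|17)=-1, (2|17)=+1; sign (−1)^0·-1^0·+1^2 = +1.
|Ram(6006, -429)| = 2, even; anisotropic at {3, 7}.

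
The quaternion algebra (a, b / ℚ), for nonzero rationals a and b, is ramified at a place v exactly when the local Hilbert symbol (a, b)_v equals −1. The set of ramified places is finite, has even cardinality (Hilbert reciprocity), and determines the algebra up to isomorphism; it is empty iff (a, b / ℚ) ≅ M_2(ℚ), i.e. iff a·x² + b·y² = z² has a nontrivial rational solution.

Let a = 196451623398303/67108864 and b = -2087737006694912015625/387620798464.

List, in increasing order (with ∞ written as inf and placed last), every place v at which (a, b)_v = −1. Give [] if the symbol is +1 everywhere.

Mod squares: a ≡ 663, b ≡ -4641. Check v ∈ {∞, 2, 3, 5, 7, 13, 17, 19, 23}.
v=13: a=13^1·(≡10), b=13^1·(≡2) mod 13; (10|13)=+1, (2|13)=-1; (−1)^{1·1·6}·(+1)^1·(-1)^1 = -1.
v=3: a=3^3·(≡2), b=3^5·(≡1) mod 3; (2|3)=-1, (1|3)=+1; (−1)^{3·5·1}·(-1)^5·(+1)^3 = +1.
v=23: a=23^4·(≡14), b=23^6·(≡21) mod 23; (14|23)=-1, (21|23)=-1; (−1)^{4·6·11}·(-1)^6·(-1)^4 = +1.
v=19: a=19^0·(≡1), b=19^-2·(≡10) mod 19; (1|19)=+1, (10|19)=-1; (−1)^{0·-2·9}·(+1)^-2·(-1)^0 = +1.
v=2: v_2(a)=-26, v_2(b)=-30; units ≡ 7, 7 (mod 8); ε·ε+αω+βω = 1·1+-26·0+-30·0 ≡ 1  ⇒  (a,b)_2 = -1.
v=17: a=17^1·(≡14), b=17^1·(≡1) mod 17; (14|17)=-1, (1|17)=+1; (−1)^{1·1·8}·(-1)^1·(+1)^1 = -1.
v=5: a=5^0·(≡2), b=5^6·(≡4) mod 5; (2|5)=-1, (4|5)=+1; (−1)^{0·6·2}·(-1)^6·(+1)^0 = +1.
v=∞: 663 > 0 and -4641 < 0  ⇒  (a,b)_∞ = +1.
v=7: a=7^6·(≡5), b=7^5·(≡2) mod 7; (5|7)=-1, (2|7)=+1; (−1)^{6·5·3}·(-1)^5·(+1)^6 = -1.
Ram(663, -4641) = {2, 7, 13, 17}; no ℚ_2-point on the conic.

[2, 7, 13, 17]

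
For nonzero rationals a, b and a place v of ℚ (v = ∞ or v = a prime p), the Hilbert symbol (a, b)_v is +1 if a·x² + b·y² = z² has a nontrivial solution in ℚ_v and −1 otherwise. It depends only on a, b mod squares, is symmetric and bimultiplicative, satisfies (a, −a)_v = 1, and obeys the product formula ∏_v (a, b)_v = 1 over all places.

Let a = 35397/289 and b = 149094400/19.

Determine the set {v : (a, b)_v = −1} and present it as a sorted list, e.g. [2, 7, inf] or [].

[7, 13]

Mod squares: a ≡ 437, b ≡ 1729. Check v ∈ {∞, 2, 3, 5, 7, 13, 17, 19, 23}.
v=23: a=23^1·(≡14), b=23^0·(≡16) mod 23; (14|23)=-1, (16|23)=+1; (−1)^{1·0·11}·(-1)^0·(+1)^1 = +1.
v=7: a=7^0·(≡6), b=7^1·(≡4) mod 7; (6|7)=-1, (4|7)=+1; (−1)^{0·1·3}·(-1)^1·(+1)^0 = -1.
v=17: a=17^-2·(≡3), b=17^0·(≡7) mod 17; (3|17)=-1, (7|17)=-1; (−1)^{-2·0·8}·(-1)^0·(-1)^-2 = +1.
v=19: a=19^1·(≡5), b=19^-1·(≡13) mod 19; (5|19)=+1, (13|19)=-1; (−1)^{1·-1·9}·(+1)^-1·(-1)^1 = +1.
v=∞: 437 > 0 and 1729 > 0  ⇒  (a,b)_∞ = +1.
v=13: a=13^0·(≡8), b=13^1·(≡3) mod 13; (8|13)=-1, (3|13)=+1; (−1)^{0·1·6}·(-1)^1·(+1)^0 = -1.
v=5: a=5^0·(≡3), b=5^2·(≡4) mod 5; (3|5)=-1, (4|5)=+1; (−1)^{0·2·2}·(-1)^2·(+1)^0 = +1.
v=3: a=3^4·(≡2), b=3^0·(≡1) mod 3; (2|3)=-1, (1|3)=+1; (−1)^{4·0·1}·(-1)^0·(+1)^4 = +1.
v=2: v_2(a)=0, v_2(b)=16; units ≡ 5, 1 (mod 8); ε·ε+αω+βω = 0·0+0·0+16·1 ≡ 0  ⇒  (a,b)_2 = +1.
|Ram(437, 1729)| = 2, even; anisotropic at {7, 13}.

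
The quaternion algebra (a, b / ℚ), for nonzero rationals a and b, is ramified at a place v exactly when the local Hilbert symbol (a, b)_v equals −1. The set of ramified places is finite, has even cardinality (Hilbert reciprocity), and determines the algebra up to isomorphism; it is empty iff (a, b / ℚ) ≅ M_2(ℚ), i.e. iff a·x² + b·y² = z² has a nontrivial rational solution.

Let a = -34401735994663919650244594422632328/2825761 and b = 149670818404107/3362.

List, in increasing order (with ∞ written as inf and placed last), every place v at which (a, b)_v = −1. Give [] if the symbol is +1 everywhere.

(a, b) ≡ (-2002, 1254) mod (ℚ^×)²; places V = {2, 3, 7, 11, 13, 17, 19, 41, 59, ∞}.
(a,b)_2: α=3, β=-1; u≡7, v≡3 (mod 8); ε(u)ε(v)=1·1, αω(v)=3·1, βω(u)=-1·0; sum ≡ 0  ⇒  +1.
(a,b)_59: α=6, u≡3; β=2, v≡26 (mod 59); (3|59)=+1, (26|59)=+1; sign (−1)^0·+1^2·+1^6 = +1.
(a,b)_11: α=3, u≡5; β=1, v≡1 (mod 11); (5|11)=+1, (1|11)=+1; sign (−1)^1·+1^1·+1^3 = -1.
(a,b)_7: α=11, u≡1; β=4, v≡4 (mod 7); (1|7)=+1, (4|7)=+1; sign (−1)^0·+1^4·+1^11 = +1.
(a,b)_19: α=2, u≡13; β=1, v≡9 (mod 19); (13|19)=-1, (9|19)=+1; sign (−1)^0·-1^1·+1^2 = -1.
(a,b)_13: α=5, u≡7; β=4, v≡11 (mod 13); (7|13)=-1, (11|13)=-1; sign (−1)^0·-1^4·-1^5 = -1.
(a,b)_17: α=2, u≡1; β=0, v≡9 (mod 17); (1|17)=+1, (9|17)=+1; sign (−1)^0·+1^0·+1^2 = +1.
(a,b)_∞: sgn(-2002)=−, sgn(1254)=+, so +1.
(a,b)_41: α=-4, u≡13; β=-2, v≡17 (mod 41); (13|41)=-1, (17|41)=-1; sign (−1)^0·-1^-2·-1^-4 = +1.
(a,b)_3: α=0, u≡2; β=1, v≡1 (mod 3); (2|3)=-1, (1|3)=+1; sign (−1)^0·-1^1·+1^0 = -1.
(-2002, 1254 / ℚ) ramifies at {3, 11, 13, 19}: a division algebra.

[3, 11, 13, 19]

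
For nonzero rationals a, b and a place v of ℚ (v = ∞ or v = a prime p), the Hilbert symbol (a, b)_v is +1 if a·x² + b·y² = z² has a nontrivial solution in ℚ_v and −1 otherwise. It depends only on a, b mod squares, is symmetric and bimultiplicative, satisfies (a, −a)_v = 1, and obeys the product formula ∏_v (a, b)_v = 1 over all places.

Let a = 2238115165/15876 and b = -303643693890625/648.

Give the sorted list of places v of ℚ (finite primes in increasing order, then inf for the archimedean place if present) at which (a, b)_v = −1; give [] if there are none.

[2, 5, 23, 29]

Mod squares: a ≡ 36685, b ≡ -2. Check v ∈ {∞, 2, 3, 5, 7, 11, 13, 19, 23, 29}.
v=23: a=23^1·(≡2), b=23^2·(≡11) mod 23; (2|23)=+1, (11|23)=-1; (−1)^{1·2·11}·(+1)^2·(-1)^1 = -1.
v=29: a=29^1·(≡26), b=29^2·(≡12) mod 29; (26|29)=-1, (12|29)=-1; (−1)^{1·2·14}·(-1)^2·(-1)^1 = -1.
v=3: a=3^-4·(≡1), b=3^-4·(≡1) mod 3; (1|3)=+1, (1|3)=+1; (−1)^{-4·-4·1}·(+1)^-4·(+1)^-4 = +1.
v=2: v_2(a)=-2, v_2(b)=-3; units ≡ 5, 7 (mod 8); ε·ε+αω+βω = 0·1+-2·0+-3·1 ≡ 1  ⇒  (a,b)_2 = -1.
v=11: a=11^1·(≡2), b=11^2·(≡5) mod 11; (2|11)=-1, (5|11)=+1; (−1)^{1·2·5}·(-1)^2·(+1)^1 = +1.
v=5: a=5^1·(≡3), b=5^6·(≡2) mod 5; (3|5)=-1, (2|5)=-1; (−1)^{1·6·2}·(-1)^6·(-1)^1 = -1.
v=7: a=7^-2·(≡3), b=7^0·(≡6) mod 7; (3|7)=-1, (6|7)=-1; (−1)^{-2·0·3}·(-1)^0·(-1)^-2 = +1.
v=13: a=13^2·(≡1), b=13^0·(≡5) mod 13; (1|13)=+1, (5|13)=-1; (−1)^{2·0·6}·(+1)^0·(-1)^2 = +1.
v=19: a=19^2·(≡18), b=19^2·(≡16) mod 19; (18|19)=-1, (16|19)=+1; (−1)^{2·2·9}·(-1)^2·(+1)^2 = +1.
v=∞: 36685 > 0 and -2 < 0  ⇒  (a,b)_∞ = +1.
|Ram(36685, -2)| = 4, even; anisotropic at {2, 5, 23, 29}.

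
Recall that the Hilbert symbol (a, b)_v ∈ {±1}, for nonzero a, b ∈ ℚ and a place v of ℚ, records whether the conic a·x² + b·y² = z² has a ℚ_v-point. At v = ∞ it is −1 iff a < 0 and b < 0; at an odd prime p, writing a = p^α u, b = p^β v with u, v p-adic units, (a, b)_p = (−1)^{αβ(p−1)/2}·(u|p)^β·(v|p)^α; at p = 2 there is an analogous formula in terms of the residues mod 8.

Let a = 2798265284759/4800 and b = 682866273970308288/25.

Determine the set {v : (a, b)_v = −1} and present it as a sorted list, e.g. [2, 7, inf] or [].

Mod squares: a ≡ 106053, b ≡ 134793363. Check v ∈ {∞, 2, 3, 5, 7, 23, 29, 31, 41, 53}.
v=31: a=31^2·(≡8), b=31^3·(≡28) mod 31; (8|31)=+1, (28|31)=+1; (−1)^{2·3·15}·(+1)^3·(+1)^2 = +1.
v=2: v_2(a)=-6, v_2(b)=6; units ≡ 5, 3 (mod 8); ε·ε+αω+βω = 0·1+-6·1+6·1 ≡ 0  ⇒  (a,b)_2 = +1.
v=23: a=23^1·(≡19), b=23^1·(≡5) mod 23; (19|23)=-1, (5|23)=-1; (−1)^{1·1·11}·(-1)^1·(-1)^1 = -1.
v=3: a=3^-1·(≡2), b=3^1·(≡1) mod 3; (2|3)=-1, (1|3)=+1; (−1)^{-1·1·1}·(-1)^1·(+1)^-1 = +1.
v=5: a=5^-2·(≡2), b=5^-2·(≡3) mod 5; (2|5)=-1, (3|5)=-1; (−1)^{-2·-2·2}·(-1)^-2·(-1)^-2 = +1.
v=∞: 106053 > 0 and 134793363 > 0  ⇒  (a,b)_∞ = +1.
v=29: a=29^1·(≡14), b=29^1·(≡27) mod 29; (14|29)=-1, (27|29)=-1; (−1)^{1·1·14}·(-1)^1·(-1)^1 = +1.
v=41: a=41^2·(≡22), b=41^3·(≡7) mod 41; (22|41)=-1, (7|41)=-1; (−1)^{2·3·20}·(-1)^3·(-1)^2 = -1.
v=7: a=7^2·(≡6), b=7^2·(≡6) mod 7; (6|7)=-1, (6|7)=-1; (−1)^{2·2·3}·(-1)^2·(-1)^2 = +1.
v=53: a=53^1·(≡10), b=53^1·(≡28) mod 53; (10|53)=+1, (28|53)=+1; (−1)^{1·1·26}·(+1)^1·(+1)^1 = +1.
Ram(106053, 134793363) = {23, 41}; no ℚ_23-point on the conic.

[23, 41]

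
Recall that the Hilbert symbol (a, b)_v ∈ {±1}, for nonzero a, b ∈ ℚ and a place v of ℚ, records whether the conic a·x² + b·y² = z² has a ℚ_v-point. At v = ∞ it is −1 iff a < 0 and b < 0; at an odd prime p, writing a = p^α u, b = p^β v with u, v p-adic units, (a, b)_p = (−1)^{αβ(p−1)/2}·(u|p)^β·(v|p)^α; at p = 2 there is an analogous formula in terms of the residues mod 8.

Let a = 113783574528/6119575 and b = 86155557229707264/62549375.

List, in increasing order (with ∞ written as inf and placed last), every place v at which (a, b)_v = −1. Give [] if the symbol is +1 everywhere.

[2, 3, 7, 19, 23, 31]

Mod squares: a ≡ 2400671, b ≡ 95376258159. Check v ∈ {∞, 2, 3, 5, 7, 11, 13, 17, 19, 23, 29, 31, 37, 41}.
v=2: v_2(a)=12, v_2(b)=14; units ≡ 7, 7 (mod 8); ε·ε+αω+βω = 1·1+12·0+14·0 ≡ 1  ⇒  (a,b)_2 = -1.
v=13: a=13^1·(≡11), b=13^1·(≡2) mod 13; (11|13)=-1, (2|13)=-1; (−1)^{1·1·6}·(-1)^1·(-1)^1 = +1.
v=41: a=41^0·(≡16), b=41^1·(≡35) mod 41; (16|41)=+1, (35|41)=-1; (−1)^{0·1·20}·(+1)^1·(-1)^0 = +1.
v=29: a=29^0·(≡9), b=29^-2·(≡20) mod 29; (9|29)=+1, (20|29)=+1; (−1)^{0·-2·14}·(+1)^-2·(+1)^0 = +1.
v=31: a=31^1·(≡22), b=31^1·(≡11) mod 31; (22|31)=-1, (11|31)=-1; (−1)^{1·1·15}·(-1)^1·(-1)^1 = -1.
v=23: a=23^1·(≡9), b=23^1·(≡12) mod 23; (9|23)=+1, (12|23)=+1; (−1)^{1·1·11}·(+1)^1·(+1)^1 = -1.
v=3: a=3^4·(≡2), b=3^9·(≡2) mod 3; (2|3)=-1, (2|3)=-1; (−1)^{4·9·1}·(-1)^9·(-1)^4 = -1.
v=7: a=7^-1·(≡4), b=7^-1·(≡2) mod 7; (4|7)=+1, (2|7)=+1; (−1)^{-1·-1·3}·(+1)^-1·(+1)^-1 = -1.
v=5: a=5^-2·(≡1), b=5^-4·(≡1) mod 5; (1|5)=+1, (1|5)=+1; (−1)^{-2·-4·2}·(+1)^-4·(+1)^-2 = +1.
v=19: a=19^0·(≡3), b=19^1·(≡14) mod 19; (3|19)=-1, (14|19)=-1; (−1)^{0·1·9}·(-1)^1·(-1)^0 = -1.
v=37: a=37^1·(≡19), b=37^1·(≡8) mod 37; (19|37)=-1, (8|37)=-1; (−1)^{1·1·18}·(-1)^1·(-1)^1 = +1.
v=∞: 2400671 > 0 and 95376258159 > 0  ⇒  (a,b)_∞ = +1.
v=17: a=17^-2·(≡15), b=17^-1·(≡8) mod 17; (15|17)=+1, (8|17)=+1; (−1)^{-2·-1·8}·(+1)^-1·(+1)^-2 = +1.
v=11: a=11^-2·(≡1), b=11^0·(≡10) mod 11; (1|11)=+1, (10|11)=-1; (−1)^{-2·0·5}·(+1)^0·(-1)^-2 = +1.
(2400671, 95376258159 / ℚ) ramifies at {2, 3, 7, 19, 23, 31}: a division algebra.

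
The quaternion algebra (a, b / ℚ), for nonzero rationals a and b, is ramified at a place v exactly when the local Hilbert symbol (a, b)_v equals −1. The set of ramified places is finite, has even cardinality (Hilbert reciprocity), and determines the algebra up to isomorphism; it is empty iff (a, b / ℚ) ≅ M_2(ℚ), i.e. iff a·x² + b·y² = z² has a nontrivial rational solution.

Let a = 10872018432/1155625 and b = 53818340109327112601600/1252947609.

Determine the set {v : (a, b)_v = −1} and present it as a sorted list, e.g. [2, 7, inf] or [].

[2, 37]

(a, b) ≡ (38998, 2294) mod (ℚ^×)²; places V = {2, 3, 5, 11, 17, 19, 23, 31, 37, 43, 47, ∞}.
(a,b)_11: α=2, u≡9; β=0, v≡10 (mod 11); (9|11)=+1, (10|11)=-1; sign (−1)^0·+1^0·-1^2 = +1.
(a,b)_19: α=0, u≡12; β=-2, v≡12 (mod 19); (12|19)=-1, (12|19)=-1; sign (−1)^0·-1^-2·-1^0 = +1.
(a,b)_3: α=2, u≡1; β=-8, v≡2 (mod 3); (1|3)=+1, (2|3)=-1; sign (−1)^0·+1^-8·-1^2 = +1.
(a,b)_43: α=-2, u≡13; β=0, v≡24 (mod 43); (13|43)=+1, (24|43)=+1; sign (−1)^0·+1^0·+1^-2 = +1.
(a,b)_31: α=1, u≡7; β=1, v≡26 (mod 31); (7|31)=+1, (26|31)=-1; sign (−1)^1·+1^1·-1^1 = +1.
(a,b)_∞: sgn(38998)=+, sgn(2294)=+, so +1.
(a,b)_5: α=-4, u≡3; β=2, v≡1 (mod 5); (3|5)=-1, (1|5)=+1; sign (−1)^0·-1^2·+1^-4 = +1.
(a,b)_37: α=1, u≡6; β=3, v≡33 (mod 37); (6|37)=-1, (33|37)=+1; sign (−1)^0·-1^3·+1^1 = -1.
(a,b)_47: α=0, u≡38; β=2, v≡5 (mod 47); (38|47)=-1, (5|47)=-1; sign (−1)^0·-1^2·-1^0 = +1.
(a,b)_2: α=9, β=31; u≡3, v≡3 (mod 8); ε(u)ε(v)=1·1, αω(v)=9·1, βω(u)=31·1; sum ≡ 1  ⇒  -1.
(a,b)_23: α=0, u≡1; β=-2, v≡22 (mod 23); (1|23)=+1, (22|23)=-1; sign (−1)^0·+1^-2·-1^0 = +1.
(a,b)_17: α=1, u≡1; β=2, v≡2 (mod 17); (1|17)=+1, (2|17)=+1; sign (−1)^0·+1^2·+1^1 = +1.
Ram(38998, 2294) = {2, 37}; no ℚ_2-point on the conic.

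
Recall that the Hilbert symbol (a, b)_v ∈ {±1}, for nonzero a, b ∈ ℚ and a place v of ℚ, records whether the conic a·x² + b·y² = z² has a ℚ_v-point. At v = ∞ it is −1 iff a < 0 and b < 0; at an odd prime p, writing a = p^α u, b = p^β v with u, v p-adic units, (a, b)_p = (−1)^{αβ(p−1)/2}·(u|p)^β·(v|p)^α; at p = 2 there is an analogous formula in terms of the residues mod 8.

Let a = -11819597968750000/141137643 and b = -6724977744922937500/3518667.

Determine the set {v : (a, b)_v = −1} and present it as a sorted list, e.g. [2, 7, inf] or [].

Mod squares: a ≡ -269841, b ≡ -383061. Check v ∈ {∞, 2, 3, 5, 7, 11, 13, 17, 19, 29, 37}.
v=37: a=37^1·(≡28), b=37^1·(≡34) mod 37; (28|37)=+1, (34|37)=+1; (−1)^{1·1·18}·(+1)^1·(+1)^1 = +1.
v=19: a=19^-6·(≡6), b=19^-4·(≡17) mod 19; (6|19)=+1, (17|19)=+1; (−1)^{-6·-4·9}·(+1)^-4·(+1)^-6 = +1.
v=∞: -269841 < 0 and -383061 < 0  ⇒  (a,b)_∞ = -1.
v=11: a=11^1·(≡6), b=11^2·(≡1) mod 11; (6|11)=-1, (1|11)=+1; (−1)^{1·2·5}·(-1)^2·(+1)^1 = +1.
v=3: a=3^-1·(≡2), b=3^-3·(≡2) mod 3; (2|3)=-1, (2|3)=-1; (−1)^{-1·-3·1}·(-1)^-3·(-1)^-1 = -1.
v=7: a=7^0·(≡4), b=7^3·(≡3) mod 7; (4|7)=+1, (3|7)=-1; (−1)^{0·3·3}·(+1)^3·(-1)^0 = +1.
v=17: a=17^1·(≡10), b=17^1·(≡15) mod 17; (10|17)=-1, (15|17)=+1; (−1)^{1·1·8}·(-1)^1·(+1)^1 = -1.
v=2: v_2(a)=4, v_2(b)=2; units ≡ 7, 3 (mod 8); ε·ε+αω+βω = 1·1+4·1+2·0 ≡ 1  ⇒  (a,b)_2 = -1.
v=13: a=13^1·(≡12), b=13^2·(≡4) mod 13; (12|13)=+1, (4|13)=+1; (−1)^{1·2·6}·(+1)^2·(+1)^1 = +1.
v=5: a=5^10·(≡1), b=5^6·(≡1) mod 5; (1|5)=+1, (1|5)=+1; (−1)^{10·6·2}·(+1)^6·(+1)^10 = +1.
v=29: a=29^2·(≡5), b=29^3·(≡26) mod 29; (5|29)=+1, (26|29)=-1; (−1)^{2·3·14}·(+1)^3·(-1)^2 = +1.
Ram(-269841, -383061) = {2, 3, 17, ∞}; no ℚ_2-point on the conic.

[2, 3, 17, inf]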